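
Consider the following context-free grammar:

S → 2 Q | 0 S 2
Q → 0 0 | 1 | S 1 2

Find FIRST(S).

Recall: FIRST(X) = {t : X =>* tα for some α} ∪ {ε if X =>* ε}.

We compute FIRST(S) using the standard algorithm.
FIRST(Q) = {0, 1, 2}
FIRST(S) = {0, 2}
Therefore, FIRST(S) = {0, 2}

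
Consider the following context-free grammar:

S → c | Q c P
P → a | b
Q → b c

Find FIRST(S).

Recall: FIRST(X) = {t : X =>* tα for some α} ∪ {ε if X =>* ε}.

We compute FIRST(S) using the standard algorithm.
FIRST(P) = {a, b}
FIRST(Q) = {b}
FIRST(S) = {b, c}
Therefore, FIRST(S) = {b, c}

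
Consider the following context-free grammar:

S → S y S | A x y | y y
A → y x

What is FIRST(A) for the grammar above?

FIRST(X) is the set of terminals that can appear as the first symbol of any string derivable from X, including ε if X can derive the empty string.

We compute FIRST(A) using the standard algorithm.
FIRST(A) = {y}
FIRST(S) = {y}
Therefore, FIRST(A) = {y}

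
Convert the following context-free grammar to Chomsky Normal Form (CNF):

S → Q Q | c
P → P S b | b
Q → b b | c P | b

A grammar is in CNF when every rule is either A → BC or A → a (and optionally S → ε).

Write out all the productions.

S → c; TB → b; P → b; TC → c; Q → b; S → Q Q; P → P X0; X0 → S TB; Q → TB TB; Q → TC P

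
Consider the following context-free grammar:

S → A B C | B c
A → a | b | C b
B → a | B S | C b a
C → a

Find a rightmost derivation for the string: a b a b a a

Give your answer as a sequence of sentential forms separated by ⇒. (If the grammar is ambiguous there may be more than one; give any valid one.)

S ⇒ A B C ⇒ A B a ⇒ A C b a a ⇒ A a b a a ⇒ C b a b a a ⇒ a b a b a a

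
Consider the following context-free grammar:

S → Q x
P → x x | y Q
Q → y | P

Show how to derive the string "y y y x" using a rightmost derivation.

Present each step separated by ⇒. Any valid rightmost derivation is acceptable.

S ⇒ Q x ⇒ P x ⇒ y Q x ⇒ y P x ⇒ y y Q x ⇒ y y y x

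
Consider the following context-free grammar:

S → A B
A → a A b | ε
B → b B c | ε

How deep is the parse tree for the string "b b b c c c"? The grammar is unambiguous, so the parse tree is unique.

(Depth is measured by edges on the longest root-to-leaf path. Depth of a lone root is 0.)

5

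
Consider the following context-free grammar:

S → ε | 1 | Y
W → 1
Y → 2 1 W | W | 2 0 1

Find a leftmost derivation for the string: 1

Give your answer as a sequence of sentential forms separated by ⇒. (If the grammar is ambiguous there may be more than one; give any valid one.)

S ⇒ Y ⇒ W ⇒ 1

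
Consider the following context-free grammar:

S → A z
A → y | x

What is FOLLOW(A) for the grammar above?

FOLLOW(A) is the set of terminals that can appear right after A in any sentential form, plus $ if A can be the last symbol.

We compute FOLLOW(A) using the standard algorithm.
FOLLOW(S) starts with {$}.
FIRST(A) = {x, y}
FIRST(S) = {x, y}
FOLLOW(A) = {z}
FOLLOW(S) = {$}
Therefore, FOLLOW(A) = {z}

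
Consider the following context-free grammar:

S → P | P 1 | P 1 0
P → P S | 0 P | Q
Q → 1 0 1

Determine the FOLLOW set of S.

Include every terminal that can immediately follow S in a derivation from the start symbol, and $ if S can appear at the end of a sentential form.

We compute FOLLOW(S) using the standard algorithm.
FOLLOW(S) starts with {$}.
FIRST(P) = {0, 1}
FIRST(Q) = {1}
FIRST(S) = {0, 1}
FOLLOW(P) = {$, 0, 1}
FOLLOW(Q) = {$, 0, 1}
FOLLOW(S) = {$, 0, 1}
Therefore, FOLLOW(S) = {$, 0, 1}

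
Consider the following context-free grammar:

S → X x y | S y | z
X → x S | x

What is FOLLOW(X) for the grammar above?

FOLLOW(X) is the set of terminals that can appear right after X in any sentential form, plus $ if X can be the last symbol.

We compute FOLLOW(X) using the standard algorithm.
FOLLOW(S) starts with {$}.
FIRST(S) = {x, z}
FIRST(X) = {x}
FOLLOW(S) = {$, x, y}
FOLLOW(X) = {x}
Therefore, FOLLOW(X) = {x}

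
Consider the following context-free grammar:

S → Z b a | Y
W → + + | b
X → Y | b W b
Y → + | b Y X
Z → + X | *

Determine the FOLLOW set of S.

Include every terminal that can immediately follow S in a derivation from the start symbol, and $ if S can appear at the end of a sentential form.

We compute FOLLOW(S) using the standard algorithm.
FOLLOW(S) starts with {$}.
FIRST(S) = {*, +, b}
FIRST(W) = {+, b}
FIRST(X) = {+, b}
FIRST(Y) = {+, b}
FIRST(Z) = {*, +}
FOLLOW(S) = {$}
FOLLOW(W) = {b}
FOLLOW(X) = {$, +, b}
FOLLOW(Y) = {$, +, b}
FOLLOW(Z) = {b}
Therefore, FOLLOW(S) = {$}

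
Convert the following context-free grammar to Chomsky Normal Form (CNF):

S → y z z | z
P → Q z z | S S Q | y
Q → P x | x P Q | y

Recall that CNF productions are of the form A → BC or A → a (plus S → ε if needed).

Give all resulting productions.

TY → y; TZ → z; S → z; P → y; TX → x; Q → y; S → TY X0; X0 → TZ TZ; P → Q X1; X1 → TZ TZ; P → S X2; X2 → S Q; Q → P TX; Q → TX X3; X3 → P Q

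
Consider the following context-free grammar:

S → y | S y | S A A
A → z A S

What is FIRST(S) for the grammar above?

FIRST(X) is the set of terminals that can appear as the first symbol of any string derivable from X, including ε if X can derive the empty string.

We compute FIRST(S) using the standard algorithm.
FIRST(A) = {z}
FIRST(S) = {y}
Therefore, FIRST(S) = {y}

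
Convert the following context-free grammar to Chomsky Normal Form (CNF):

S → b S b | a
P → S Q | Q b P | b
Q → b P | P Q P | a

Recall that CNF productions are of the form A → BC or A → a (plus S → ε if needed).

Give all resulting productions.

TB → b; S → a; P → b; Q → a; S → TB X0; X0 → S TB; P → S Q; P → Q X1; X1 → TB P; Q → TB P; Q → P X2; X2 → Q P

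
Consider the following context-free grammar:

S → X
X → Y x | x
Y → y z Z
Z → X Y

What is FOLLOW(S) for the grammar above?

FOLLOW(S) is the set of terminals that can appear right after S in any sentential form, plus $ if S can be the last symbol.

We compute FOLLOW(S) using the standard algorithm.
FOLLOW(S) starts with {$}.
FIRST(S) = {x, y}
FIRST(X) = {x, y}
FIRST(Y) = {y}
FIRST(Z) = {x, y}
FOLLOW(S) = {$}
FOLLOW(X) = {$, y}
FOLLOW(Y) = {x}
FOLLOW(Z) = {x}
Therefore, FOLLOW(S) = {$}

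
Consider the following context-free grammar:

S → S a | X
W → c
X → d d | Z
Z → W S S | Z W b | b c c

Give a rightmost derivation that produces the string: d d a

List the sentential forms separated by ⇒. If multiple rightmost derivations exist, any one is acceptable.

S ⇒ S a ⇒ X a ⇒ d d a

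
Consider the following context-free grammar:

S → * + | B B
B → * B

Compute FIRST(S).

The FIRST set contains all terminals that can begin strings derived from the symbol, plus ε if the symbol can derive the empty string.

We compute FIRST(S) using the standard algorithm.
FIRST(B) = {*}
FIRST(S) = {*}
Therefore, FIRST(S) = {*}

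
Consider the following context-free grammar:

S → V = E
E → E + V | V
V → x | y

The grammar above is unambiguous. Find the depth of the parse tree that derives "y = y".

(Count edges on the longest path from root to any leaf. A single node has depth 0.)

3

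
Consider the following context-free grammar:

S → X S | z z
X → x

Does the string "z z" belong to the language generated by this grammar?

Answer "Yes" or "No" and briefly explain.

Yes - a valid derivation exists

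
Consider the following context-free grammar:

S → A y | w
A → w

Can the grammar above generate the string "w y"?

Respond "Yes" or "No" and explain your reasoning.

Yes - a valid derivation exists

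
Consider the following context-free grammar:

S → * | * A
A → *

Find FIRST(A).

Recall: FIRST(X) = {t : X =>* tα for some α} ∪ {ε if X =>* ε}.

We compute FIRST(A) using the standard algorithm.
FIRST(A) = {*}
FIRST(S) = {*}
Therefore, FIRST(A) = {*}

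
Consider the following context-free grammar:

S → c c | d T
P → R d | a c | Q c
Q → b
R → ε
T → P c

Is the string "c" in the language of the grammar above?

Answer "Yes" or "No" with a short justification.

No - no valid derivation exists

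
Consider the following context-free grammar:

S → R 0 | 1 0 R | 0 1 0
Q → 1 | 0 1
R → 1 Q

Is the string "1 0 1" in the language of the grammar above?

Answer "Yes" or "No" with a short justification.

No - no valid derivation exists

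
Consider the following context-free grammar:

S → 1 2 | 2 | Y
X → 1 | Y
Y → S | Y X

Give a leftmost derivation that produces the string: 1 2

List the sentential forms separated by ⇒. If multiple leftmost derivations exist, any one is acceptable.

S ⇒ Y ⇒ S ⇒ 1 2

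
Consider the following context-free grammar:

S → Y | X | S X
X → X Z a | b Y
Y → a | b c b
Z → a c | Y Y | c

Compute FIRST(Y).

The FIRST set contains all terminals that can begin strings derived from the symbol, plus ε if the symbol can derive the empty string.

We compute FIRST(Y) using the standard algorithm.
FIRST(S) = {a, b}
FIRST(X) = {b}
FIRST(Y) = {a, b}
FIRST(Z) = {a, b, c}
Therefore, FIRST(Y) = {a, b}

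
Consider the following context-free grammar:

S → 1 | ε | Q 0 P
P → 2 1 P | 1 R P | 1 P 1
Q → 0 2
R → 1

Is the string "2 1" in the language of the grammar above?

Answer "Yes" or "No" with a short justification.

No - no valid derivation exists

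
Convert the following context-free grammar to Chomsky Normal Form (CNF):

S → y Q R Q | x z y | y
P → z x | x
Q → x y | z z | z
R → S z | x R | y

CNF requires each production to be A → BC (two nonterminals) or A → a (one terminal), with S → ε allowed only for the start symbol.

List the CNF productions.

TY → y; TX → x; TZ → z; S → y; P → x; Q → z; R → y; S → TY X0; X0 → Q X1; X1 → R Q; S → TX X2; X2 → TZ TY; P → TZ TX; Q → TX TY; Q → TZ TZ; R → S TZ; R → TX R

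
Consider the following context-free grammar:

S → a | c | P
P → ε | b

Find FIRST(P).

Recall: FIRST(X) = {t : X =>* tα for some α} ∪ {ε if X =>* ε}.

We compute FIRST(P) using the standard algorithm.
FIRST(P) = {b, ε}
FIRST(S) = {a, b, c, ε}
Therefore, FIRST(P) = {b, ε}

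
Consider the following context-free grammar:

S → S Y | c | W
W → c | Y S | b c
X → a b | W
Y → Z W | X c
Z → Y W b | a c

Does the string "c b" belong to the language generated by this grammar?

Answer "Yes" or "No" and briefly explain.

No - no valid derivation exists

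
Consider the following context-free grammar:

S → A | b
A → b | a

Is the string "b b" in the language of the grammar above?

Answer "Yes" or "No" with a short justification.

No - no valid derivation exists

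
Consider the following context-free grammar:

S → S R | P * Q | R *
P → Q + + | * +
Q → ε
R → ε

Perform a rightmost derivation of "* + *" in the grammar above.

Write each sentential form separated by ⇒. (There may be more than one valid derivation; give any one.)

S ⇒ P * Q ⇒ P * ⇒ * + *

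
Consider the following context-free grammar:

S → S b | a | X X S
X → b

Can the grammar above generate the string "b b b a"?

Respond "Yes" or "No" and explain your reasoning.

No - no valid derivation exists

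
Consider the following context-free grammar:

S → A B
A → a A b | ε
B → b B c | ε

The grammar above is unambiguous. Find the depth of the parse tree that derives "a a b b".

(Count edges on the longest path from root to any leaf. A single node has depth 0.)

4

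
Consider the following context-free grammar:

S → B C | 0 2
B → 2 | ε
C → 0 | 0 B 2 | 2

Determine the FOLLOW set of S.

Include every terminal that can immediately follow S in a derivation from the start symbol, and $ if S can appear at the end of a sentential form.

We compute FOLLOW(S) using the standard algorithm.
FOLLOW(S) starts with {$}.
FIRST(B) = {2, ε}
FIRST(C) = {0, 2}
FIRST(S) = {0, 2}
FOLLOW(B) = {0, 2}
FOLLOW(C) = {$}
FOLLOW(S) = {$}
Therefore, FOLLOW(S) = {$}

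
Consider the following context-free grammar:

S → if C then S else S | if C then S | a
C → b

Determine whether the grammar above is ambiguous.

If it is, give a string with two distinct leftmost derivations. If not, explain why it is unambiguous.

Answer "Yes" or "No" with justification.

Yes - the string 'if b then a else if b then if b then a else a' has two distinct leftmost derivations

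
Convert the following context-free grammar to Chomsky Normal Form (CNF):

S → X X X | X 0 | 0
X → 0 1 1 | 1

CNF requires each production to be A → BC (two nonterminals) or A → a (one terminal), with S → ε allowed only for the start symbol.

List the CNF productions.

T0 → 0; S → 0; T1 → 1; X → 1; S → X X0; X0 → X X; S → X T0; X → T0 X1; X1 → T1 T1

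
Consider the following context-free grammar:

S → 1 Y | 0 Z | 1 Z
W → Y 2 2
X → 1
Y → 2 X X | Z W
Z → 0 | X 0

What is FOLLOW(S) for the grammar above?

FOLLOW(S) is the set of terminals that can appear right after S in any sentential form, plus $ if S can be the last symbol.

We compute FOLLOW(S) using the standard algorithm.
FOLLOW(S) starts with {$}.
FIRST(S) = {0, 1}
FIRST(W) = {0, 1, 2}
FIRST(X) = {1}
FIRST(Y) = {0, 1, 2}
FIRST(Z) = {0, 1}
FOLLOW(S) = {$}
FOLLOW(W) = {$, 2}
FOLLOW(X) = {$, 0, 1, 2}
FOLLOW(Y) = {$, 2}
FOLLOW(Z) = {$, 0, 1, 2}
Therefore, FOLLOW(S) = {$}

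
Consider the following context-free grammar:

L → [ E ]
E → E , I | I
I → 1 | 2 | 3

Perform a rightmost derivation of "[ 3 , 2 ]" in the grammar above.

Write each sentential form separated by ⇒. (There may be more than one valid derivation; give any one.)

L ⇒ [ E ] ⇒ [ E , I ] ⇒ [ E , 2 ] ⇒ [ I , 2 ] ⇒ [ 3 , 2 ]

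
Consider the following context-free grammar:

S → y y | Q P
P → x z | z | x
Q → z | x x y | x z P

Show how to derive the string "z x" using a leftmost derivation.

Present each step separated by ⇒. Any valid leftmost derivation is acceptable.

S ⇒ Q P ⇒ z P ⇒ z x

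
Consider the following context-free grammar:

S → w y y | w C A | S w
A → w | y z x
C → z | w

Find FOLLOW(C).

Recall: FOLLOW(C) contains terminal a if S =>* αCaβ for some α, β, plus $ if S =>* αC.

We compute FOLLOW(C) using the standard algorithm.
FOLLOW(S) starts with {$}.
FIRST(A) = {w, y}
FIRST(C) = {w, z}
FIRST(S) = {w}
FOLLOW(A) = {$, w}
FOLLOW(C) = {w, y}
FOLLOW(S) = {$, w}
Therefore, FOLLOW(C) = {w, y}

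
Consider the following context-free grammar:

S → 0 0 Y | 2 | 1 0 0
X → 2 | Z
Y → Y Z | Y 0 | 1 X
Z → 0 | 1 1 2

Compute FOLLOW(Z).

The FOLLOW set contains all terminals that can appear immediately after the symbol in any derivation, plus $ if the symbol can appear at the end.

We compute FOLLOW(Z) using the standard algorithm.
FOLLOW(S) starts with {$}.
FIRST(S) = {0, 1, 2}
FIRST(X) = {0, 1, 2}
FIRST(Y) = {1}
FIRST(Z) = {0, 1}
FOLLOW(S) = {$}
FOLLOW(X) = {$, 0, 1}
FOLLOW(Y) = {$, 0, 1}
FOLLOW(Z) = {$, 0, 1}
Therefore, FOLLOW(Z) = {$, 0, 1}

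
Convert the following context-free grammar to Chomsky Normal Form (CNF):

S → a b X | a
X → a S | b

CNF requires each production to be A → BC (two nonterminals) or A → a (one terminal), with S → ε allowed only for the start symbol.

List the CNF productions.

TA → a; TB → b; S → a; X → b; S → TA X0; X0 → TB X; X → TA S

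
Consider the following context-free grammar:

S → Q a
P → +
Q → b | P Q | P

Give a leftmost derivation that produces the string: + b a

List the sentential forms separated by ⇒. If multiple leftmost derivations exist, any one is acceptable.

S ⇒ Q a ⇒ P Q a ⇒ + Q a ⇒ + b a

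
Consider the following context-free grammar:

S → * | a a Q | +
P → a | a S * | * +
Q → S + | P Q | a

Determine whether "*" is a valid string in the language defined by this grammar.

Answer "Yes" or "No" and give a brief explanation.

Yes - a valid derivation exists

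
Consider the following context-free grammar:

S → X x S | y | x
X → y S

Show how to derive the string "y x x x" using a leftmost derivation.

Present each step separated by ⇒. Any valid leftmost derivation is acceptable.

S ⇒ X x S ⇒ y S x S ⇒ y x x S ⇒ y x x x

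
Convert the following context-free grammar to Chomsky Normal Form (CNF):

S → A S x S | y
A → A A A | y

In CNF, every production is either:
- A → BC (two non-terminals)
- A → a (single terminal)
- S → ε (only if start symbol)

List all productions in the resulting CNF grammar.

TX → x; S → y; A → y; S → A X0; X0 → S X1; X1 → TX S; A → A X2; X2 → A A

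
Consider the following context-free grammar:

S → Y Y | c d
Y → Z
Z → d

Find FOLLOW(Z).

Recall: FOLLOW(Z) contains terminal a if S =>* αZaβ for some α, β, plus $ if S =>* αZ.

We compute FOLLOW(Z) using the standard algorithm.
FOLLOW(S) starts with {$}.
FIRST(S) = {c, d}
FIRST(Y) = {d}
FIRST(Z) = {d}
FOLLOW(S) = {$}
FOLLOW(Y) = {$, d}
FOLLOW(Z) = {$, d}
Therefore, FOLLOW(Z) = {$, d}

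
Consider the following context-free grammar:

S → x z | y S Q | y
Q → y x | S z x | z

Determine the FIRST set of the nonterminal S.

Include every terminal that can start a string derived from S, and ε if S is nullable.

We compute FIRST(S) using the standard algorithm.
FIRST(Q) = {x, y, z}
FIRST(S) = {x, y}
Therefore, FIRST(S) = {x, y}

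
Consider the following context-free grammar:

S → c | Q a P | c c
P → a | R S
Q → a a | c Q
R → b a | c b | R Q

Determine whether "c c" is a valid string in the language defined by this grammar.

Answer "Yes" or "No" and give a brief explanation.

Yes - a valid derivation exists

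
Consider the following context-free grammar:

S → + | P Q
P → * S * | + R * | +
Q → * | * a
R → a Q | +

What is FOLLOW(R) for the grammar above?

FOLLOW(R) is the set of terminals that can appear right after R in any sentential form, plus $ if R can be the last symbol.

We compute FOLLOW(R) using the standard algorithm.
FOLLOW(S) starts with {$}.
FIRST(P) = {*, +}
FIRST(Q) = {*}
FIRST(R) = {+, a}
FIRST(S) = {*, +}
FOLLOW(P) = {*}
FOLLOW(Q) = {$, *}
FOLLOW(R) = {*}
FOLLOW(S) = {$, *}
Therefore, FOLLOW(R) = {*}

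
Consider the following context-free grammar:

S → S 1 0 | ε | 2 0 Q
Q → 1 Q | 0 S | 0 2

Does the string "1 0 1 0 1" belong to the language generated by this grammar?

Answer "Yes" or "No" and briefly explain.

No - no valid derivation exists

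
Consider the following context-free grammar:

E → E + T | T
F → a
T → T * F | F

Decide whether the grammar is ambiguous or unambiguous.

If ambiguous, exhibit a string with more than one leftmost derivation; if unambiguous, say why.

Unambiguous - every string in the language has a unique leftmost derivation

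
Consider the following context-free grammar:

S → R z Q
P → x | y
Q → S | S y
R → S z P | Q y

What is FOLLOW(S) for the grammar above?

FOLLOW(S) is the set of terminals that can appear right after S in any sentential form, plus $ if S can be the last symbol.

We compute FOLLOW(S) using the standard algorithm.
FOLLOW(S) starts with {$}.
FIRST(P) = {x, y}
FIRST(Q) = {}
FIRST(R) = {}
FIRST(S) = {}
FOLLOW(P) = {z}
FOLLOW(Q) = {$, y, z}
FOLLOW(R) = {z}
FOLLOW(S) = {$, y, z}
Therefore, FOLLOW(S) = {$, y, z}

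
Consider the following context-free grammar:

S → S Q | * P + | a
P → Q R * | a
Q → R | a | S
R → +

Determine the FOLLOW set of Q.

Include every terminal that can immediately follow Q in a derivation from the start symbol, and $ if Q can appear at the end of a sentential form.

We compute FOLLOW(Q) using the standard algorithm.
FOLLOW(S) starts with {$}.
FIRST(P) = {*, +, a}
FIRST(Q) = {*, +, a}
FIRST(R) = {+}
FIRST(S) = {*, a}
FOLLOW(P) = {+}
FOLLOW(Q) = {$, *, +, a}
FOLLOW(R) = {$, *, +, a}
FOLLOW(S) = {$, *, +, a}
Therefore, FOLLOW(Q) = {$, *, +, a}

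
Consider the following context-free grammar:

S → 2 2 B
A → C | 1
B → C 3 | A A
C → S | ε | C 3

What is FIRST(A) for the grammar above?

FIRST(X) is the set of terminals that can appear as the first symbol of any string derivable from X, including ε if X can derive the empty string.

We compute FIRST(A) using the standard algorithm.
FIRST(A) = {1, 2, 3, ε}
FIRST(B) = {1, 2, 3, ε}
FIRST(C) = {2, 3, ε}
FIRST(S) = {2}
Therefore, FIRST(A) = {1, 2, 3, ε}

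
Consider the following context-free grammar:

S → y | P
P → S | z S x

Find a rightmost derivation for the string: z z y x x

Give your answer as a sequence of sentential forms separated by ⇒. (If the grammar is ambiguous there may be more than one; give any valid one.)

S ⇒ P ⇒ z S x ⇒ z P x ⇒ z z S x x ⇒ z z y x x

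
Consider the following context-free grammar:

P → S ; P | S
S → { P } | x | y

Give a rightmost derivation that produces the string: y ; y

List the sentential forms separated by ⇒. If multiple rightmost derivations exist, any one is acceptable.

P ⇒ S ; P ⇒ S ; S ⇒ S ; y ⇒ y ; y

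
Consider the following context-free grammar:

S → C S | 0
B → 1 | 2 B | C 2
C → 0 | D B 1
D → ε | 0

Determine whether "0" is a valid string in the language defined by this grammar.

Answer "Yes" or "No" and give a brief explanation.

Yes - a valid derivation exists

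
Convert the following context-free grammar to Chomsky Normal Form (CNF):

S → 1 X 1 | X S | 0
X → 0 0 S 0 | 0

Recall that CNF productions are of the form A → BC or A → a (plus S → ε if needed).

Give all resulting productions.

T1 → 1; S → 0; T0 → 0; X → 0; S → T1 X0; X0 → X T1; S → X S; X → T0 X1; X1 → T0 X2; X2 → S T0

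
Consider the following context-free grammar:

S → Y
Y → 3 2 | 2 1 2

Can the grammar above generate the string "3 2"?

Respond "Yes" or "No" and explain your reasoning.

Yes - a valid derivation exists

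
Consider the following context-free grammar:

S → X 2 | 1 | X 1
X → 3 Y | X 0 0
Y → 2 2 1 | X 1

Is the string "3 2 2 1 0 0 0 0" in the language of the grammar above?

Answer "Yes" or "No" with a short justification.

No - no valid derivation exists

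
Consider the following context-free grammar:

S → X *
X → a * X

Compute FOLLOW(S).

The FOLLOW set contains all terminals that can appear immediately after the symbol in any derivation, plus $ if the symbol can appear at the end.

We compute FOLLOW(S) using the standard algorithm.
FOLLOW(S) starts with {$}.
FIRST(S) = {a}
FIRST(X) = {a}
FOLLOW(S) = {$}
FOLLOW(X) = {*}
Therefore, FOLLOW(S) = {$}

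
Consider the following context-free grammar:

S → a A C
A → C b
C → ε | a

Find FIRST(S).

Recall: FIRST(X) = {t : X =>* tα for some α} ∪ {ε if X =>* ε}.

We compute FIRST(S) using the standard algorithm.
FIRST(A) = {a, b}
FIRST(C) = {a, ε}
FIRST(S) = {a}
Therefore, FIRST(S) = {a}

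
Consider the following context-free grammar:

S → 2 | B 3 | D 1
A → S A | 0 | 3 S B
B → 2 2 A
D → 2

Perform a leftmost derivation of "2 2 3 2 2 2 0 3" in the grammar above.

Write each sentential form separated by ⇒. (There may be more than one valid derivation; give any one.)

S ⇒ B 3 ⇒ 2 2 A 3 ⇒ 2 2 3 S B 3 ⇒ 2 2 3 2 B 3 ⇒ 2 2 3 2 2 2 A 3 ⇒ 2 2 3 2 2 2 0 3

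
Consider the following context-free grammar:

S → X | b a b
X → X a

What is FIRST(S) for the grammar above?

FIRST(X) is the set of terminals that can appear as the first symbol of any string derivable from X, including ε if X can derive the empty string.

We compute FIRST(S) using the standard algorithm.
FIRST(S) = {b}
FIRST(X) = {}
Therefore, FIRST(S) = {b}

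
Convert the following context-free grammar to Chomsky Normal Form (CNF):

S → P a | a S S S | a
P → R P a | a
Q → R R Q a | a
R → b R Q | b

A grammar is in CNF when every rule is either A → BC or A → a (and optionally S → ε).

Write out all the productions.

TA → a; S → a; P → a; Q → a; TB → b; R → b; S → P TA; S → TA X0; X0 → S X1; X1 → S S; P → R X2; X2 → P TA; Q → R X3; X3 → R X4; X4 → Q TA; R → TB X5; X5 → R Q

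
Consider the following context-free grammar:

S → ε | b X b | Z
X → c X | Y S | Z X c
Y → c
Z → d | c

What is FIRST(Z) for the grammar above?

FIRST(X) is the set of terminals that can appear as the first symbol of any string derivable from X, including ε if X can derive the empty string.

We compute FIRST(Z) using the standard algorithm.
FIRST(S) = {b, c, d, ε}
FIRST(X) = {c, d}
FIRST(Y) = {c}
FIRST(Z) = {c, d}
Therefore, FIRST(Z) = {c, d}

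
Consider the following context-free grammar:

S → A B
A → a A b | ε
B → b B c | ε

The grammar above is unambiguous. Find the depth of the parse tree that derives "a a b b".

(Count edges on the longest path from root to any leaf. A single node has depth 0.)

4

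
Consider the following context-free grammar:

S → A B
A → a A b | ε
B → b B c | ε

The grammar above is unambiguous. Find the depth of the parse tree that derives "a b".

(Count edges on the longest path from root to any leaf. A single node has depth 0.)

3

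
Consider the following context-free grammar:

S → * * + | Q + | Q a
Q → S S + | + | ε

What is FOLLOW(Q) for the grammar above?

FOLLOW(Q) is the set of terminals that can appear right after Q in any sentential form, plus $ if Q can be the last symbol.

We compute FOLLOW(Q) using the standard algorithm.
FOLLOW(S) starts with {$}.
FIRST(Q) = {*, +, a, ε}
FIRST(S) = {*, +, a}
FOLLOW(Q) = {+, a}
FOLLOW(S) = {$, *, +, a}
Therefore, FOLLOW(Q) = {+, a}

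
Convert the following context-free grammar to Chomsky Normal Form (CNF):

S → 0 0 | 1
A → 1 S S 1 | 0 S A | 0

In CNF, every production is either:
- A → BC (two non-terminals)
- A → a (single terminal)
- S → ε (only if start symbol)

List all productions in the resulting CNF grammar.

T0 → 0; S → 1; T1 → 1; A → 0; S → T0 T0; A → T1 X0; X0 → S X1; X1 → S T1; A → T0 X2; X2 → S A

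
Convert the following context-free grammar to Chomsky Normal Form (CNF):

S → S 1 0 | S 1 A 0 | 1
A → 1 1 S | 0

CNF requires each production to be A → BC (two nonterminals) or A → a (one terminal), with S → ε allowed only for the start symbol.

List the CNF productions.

T1 → 1; T0 → 0; S → 1; A → 0; S → S X0; X0 → T1 T0; S → S X1; X1 → T1 X2; X2 → A T0; A → T1 X3; X3 → T1 S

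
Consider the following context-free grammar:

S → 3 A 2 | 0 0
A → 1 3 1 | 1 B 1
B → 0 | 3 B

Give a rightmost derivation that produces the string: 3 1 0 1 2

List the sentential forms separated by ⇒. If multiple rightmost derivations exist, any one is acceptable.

S ⇒ 3 A 2 ⇒ 3 1 B 1 2 ⇒ 3 1 0 1 2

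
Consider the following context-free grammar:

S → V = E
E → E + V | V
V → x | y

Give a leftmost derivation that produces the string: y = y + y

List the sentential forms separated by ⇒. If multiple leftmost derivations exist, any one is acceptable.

S ⇒ V = E ⇒ y = E ⇒ y = E + V ⇒ y = V + V ⇒ y = y + V ⇒ y = y + y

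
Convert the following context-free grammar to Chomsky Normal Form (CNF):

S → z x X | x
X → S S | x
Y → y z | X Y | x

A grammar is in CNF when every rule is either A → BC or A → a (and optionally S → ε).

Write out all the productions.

TZ → z; TX → x; S → x; X → x; TY → y; Y → x; S → TZ X0; X0 → TX X; X → S S; Y → TY TZ; Y → X Y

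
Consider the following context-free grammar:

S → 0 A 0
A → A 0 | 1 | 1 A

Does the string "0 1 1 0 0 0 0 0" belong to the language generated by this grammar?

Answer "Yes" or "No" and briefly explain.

Yes - a valid derivation exists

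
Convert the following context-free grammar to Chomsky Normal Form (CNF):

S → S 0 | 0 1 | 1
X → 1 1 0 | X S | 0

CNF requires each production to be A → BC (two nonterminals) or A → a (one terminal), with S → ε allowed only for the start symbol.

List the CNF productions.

T0 → 0; T1 → 1; S → 1; X → 0; S → S T0; S → T0 T1; X → T1 X0; X0 → T1 T0; X → X S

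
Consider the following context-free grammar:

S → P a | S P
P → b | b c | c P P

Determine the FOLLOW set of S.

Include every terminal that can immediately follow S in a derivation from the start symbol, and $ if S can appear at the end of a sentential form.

We compute FOLLOW(S) using the standard algorithm.
FOLLOW(S) starts with {$}.
FIRST(P) = {b, c}
FIRST(S) = {b, c}
FOLLOW(P) = {$, a, b, c}
FOLLOW(S) = {$, b, c}
Therefore, FOLLOW(S) = {$, b, c}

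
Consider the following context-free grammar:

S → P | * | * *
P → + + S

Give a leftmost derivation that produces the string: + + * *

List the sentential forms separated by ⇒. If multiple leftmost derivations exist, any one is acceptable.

S ⇒ P ⇒ + + S ⇒ + + * *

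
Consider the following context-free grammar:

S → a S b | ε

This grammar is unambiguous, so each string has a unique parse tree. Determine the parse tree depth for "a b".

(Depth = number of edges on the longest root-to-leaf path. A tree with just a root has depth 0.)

2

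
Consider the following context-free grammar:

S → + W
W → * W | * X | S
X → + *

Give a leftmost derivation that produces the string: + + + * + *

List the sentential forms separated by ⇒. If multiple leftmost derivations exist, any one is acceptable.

S ⇒ + W ⇒ + S ⇒ + + W ⇒ + + S ⇒ + + + W ⇒ + + + * X ⇒ + + + * + *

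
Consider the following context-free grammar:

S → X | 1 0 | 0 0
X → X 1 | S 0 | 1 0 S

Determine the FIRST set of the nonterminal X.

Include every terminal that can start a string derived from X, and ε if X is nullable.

We compute FIRST(X) using the standard algorithm.
FIRST(S) = {0, 1}
FIRST(X) = {0, 1}
Therefore, FIRST(X) = {0, 1}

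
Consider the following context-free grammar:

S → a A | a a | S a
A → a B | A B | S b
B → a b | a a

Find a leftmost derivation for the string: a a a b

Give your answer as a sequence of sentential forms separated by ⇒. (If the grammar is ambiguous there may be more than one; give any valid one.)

S ⇒ a A ⇒ a a B ⇒ a a a b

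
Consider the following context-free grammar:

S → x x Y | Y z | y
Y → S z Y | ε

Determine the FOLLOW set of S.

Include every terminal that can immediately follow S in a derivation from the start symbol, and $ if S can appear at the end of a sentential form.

We compute FOLLOW(S) using the standard algorithm.
FOLLOW(S) starts with {$}.
FIRST(S) = {x, y, z}
FIRST(Y) = {x, y, z, ε}
FOLLOW(S) = {$, z}
FOLLOW(Y) = {$, z}
Therefore, FOLLOW(S) = {$, z}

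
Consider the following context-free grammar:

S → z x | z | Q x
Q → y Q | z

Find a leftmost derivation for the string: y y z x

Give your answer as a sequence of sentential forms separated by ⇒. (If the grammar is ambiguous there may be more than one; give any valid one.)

S ⇒ Q x ⇒ y Q x ⇒ y y Q x ⇒ y y z x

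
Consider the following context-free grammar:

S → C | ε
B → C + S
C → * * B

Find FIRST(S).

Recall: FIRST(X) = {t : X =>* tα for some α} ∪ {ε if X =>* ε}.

We compute FIRST(S) using the standard algorithm.
FIRST(B) = {*}
FIRST(C) = {*}
FIRST(S) = {*, ε}
Therefore, FIRST(S) = {*, ε}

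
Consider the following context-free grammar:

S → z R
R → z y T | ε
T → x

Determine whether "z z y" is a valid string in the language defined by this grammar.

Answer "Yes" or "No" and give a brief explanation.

No - no valid derivation exists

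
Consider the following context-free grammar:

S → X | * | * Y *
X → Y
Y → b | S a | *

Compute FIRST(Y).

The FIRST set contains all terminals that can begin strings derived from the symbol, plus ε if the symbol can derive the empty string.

We compute FIRST(Y) using the standard algorithm.
FIRST(S) = {*, b}
FIRST(X) = {*, b}
FIRST(Y) = {*, b}
Therefore, FIRST(Y) = {*, b}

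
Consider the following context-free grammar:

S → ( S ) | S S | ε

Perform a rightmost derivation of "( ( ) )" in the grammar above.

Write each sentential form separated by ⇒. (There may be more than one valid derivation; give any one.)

S ⇒ ( S ) ⇒ ( ( S ) ) ⇒ ( ( ) )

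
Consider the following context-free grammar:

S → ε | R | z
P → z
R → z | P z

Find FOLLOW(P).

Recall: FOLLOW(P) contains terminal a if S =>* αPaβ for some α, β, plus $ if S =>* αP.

We compute FOLLOW(P) using the standard algorithm.
FOLLOW(S) starts with {$}.
FIRST(P) = {z}
FIRST(R) = {z}
FIRST(S) = {z, ε}
FOLLOW(P) = {z}
FOLLOW(R) = {$}
FOLLOW(S) = {$}
Therefore, FOLLOW(P) = {z}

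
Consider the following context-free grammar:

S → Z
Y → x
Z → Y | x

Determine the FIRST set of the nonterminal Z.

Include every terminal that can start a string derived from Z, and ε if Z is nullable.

We compute FIRST(Z) using the standard algorithm.
FIRST(S) = {x}
FIRST(Y) = {x}
FIRST(Z) = {x}
Therefore, FIRST(Z) = {x}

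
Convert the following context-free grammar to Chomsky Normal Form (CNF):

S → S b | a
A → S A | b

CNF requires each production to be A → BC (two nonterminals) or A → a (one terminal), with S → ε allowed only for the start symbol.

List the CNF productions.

TB → b; S → a; A → b; S → S TB; A → S A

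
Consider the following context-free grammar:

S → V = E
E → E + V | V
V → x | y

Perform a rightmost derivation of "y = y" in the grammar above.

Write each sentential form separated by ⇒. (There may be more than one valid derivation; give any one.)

S ⇒ V = E ⇒ V = V ⇒ V = y ⇒ y = y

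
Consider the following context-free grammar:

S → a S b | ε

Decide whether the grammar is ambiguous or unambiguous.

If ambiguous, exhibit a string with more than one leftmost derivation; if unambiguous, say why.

Unambiguous - every string in the language has a unique leftmost derivation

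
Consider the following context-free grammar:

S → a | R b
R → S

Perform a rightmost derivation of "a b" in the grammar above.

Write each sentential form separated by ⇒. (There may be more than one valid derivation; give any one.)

S ⇒ R b ⇒ S b ⇒ a b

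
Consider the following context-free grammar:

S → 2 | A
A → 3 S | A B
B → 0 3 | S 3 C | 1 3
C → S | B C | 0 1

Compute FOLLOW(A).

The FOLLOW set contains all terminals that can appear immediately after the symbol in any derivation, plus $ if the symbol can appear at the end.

We compute FOLLOW(A) using the standard algorithm.
FOLLOW(S) starts with {$}.
FIRST(A) = {3}
FIRST(B) = {0, 1, 2, 3}
FIRST(C) = {0, 1, 2, 3}
FIRST(S) = {2, 3}
FOLLOW(A) = {$, 0, 1, 2, 3}
FOLLOW(B) = {$, 0, 1, 2, 3}
FOLLOW(C) = {$, 0, 1, 2, 3}
FOLLOW(S) = {$, 0, 1, 2, 3}
Therefore, FOLLOW(A) = {$, 0, 1, 2, 3}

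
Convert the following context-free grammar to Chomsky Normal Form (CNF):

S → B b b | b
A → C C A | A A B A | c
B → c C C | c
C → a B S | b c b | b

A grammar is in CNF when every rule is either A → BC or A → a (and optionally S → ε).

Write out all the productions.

TB → b; S → b; A → c; TC → c; B → c; TA → a; C → b; S → B X0; X0 → TB TB; A → C X1; X1 → C A; A → A X2; X2 → A X3; X3 → B A; B → TC X4; X4 → C C; C → TA X5; X5 → B S; C → TB X6; X6 → TC TB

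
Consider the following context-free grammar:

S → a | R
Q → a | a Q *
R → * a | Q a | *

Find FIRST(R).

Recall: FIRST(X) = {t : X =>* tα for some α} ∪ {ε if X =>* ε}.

We compute FIRST(R) using the standard algorithm.
FIRST(Q) = {a}
FIRST(R) = {*, a}
FIRST(S) = {*, a}
Therefore, FIRST(R) = {*, a}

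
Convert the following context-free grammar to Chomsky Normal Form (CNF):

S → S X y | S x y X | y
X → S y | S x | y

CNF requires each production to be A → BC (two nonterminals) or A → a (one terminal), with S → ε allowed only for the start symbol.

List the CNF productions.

TY → y; TX → x; S → y; X → y; S → S X0; X0 → X TY; S → S X1; X1 → TX X2; X2 → TY X; X → S TY; X → S TX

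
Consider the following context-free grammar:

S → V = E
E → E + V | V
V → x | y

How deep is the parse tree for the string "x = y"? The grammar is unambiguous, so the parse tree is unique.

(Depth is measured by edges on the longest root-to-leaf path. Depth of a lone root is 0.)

3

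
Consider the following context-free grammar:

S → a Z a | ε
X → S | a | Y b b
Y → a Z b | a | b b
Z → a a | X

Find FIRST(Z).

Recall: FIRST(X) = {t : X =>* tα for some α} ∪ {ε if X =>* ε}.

We compute FIRST(Z) using the standard algorithm.
FIRST(S) = {a, ε}
FIRST(X) = {a, b, ε}
FIRST(Y) = {a, b}
FIRST(Z) = {a, b, ε}
Therefore, FIRST(Z) = {a, b, ε}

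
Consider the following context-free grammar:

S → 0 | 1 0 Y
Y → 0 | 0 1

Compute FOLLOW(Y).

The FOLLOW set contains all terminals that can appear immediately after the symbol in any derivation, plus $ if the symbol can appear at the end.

We compute FOLLOW(Y) using the standard algorithm.
FOLLOW(S) starts with {$}.
FIRST(S) = {0, 1}
FIRST(Y) = {0}
FOLLOW(S) = {$}
FOLLOW(Y) = {$}
Therefore, FOLLOW(Y) = {$}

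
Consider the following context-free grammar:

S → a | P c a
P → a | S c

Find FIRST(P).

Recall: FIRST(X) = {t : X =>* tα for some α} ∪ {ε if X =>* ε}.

We compute FIRST(P) using the standard algorithm.
FIRST(P) = {a}
FIRST(S) = {a}
Therefore, FIRST(P) = {a}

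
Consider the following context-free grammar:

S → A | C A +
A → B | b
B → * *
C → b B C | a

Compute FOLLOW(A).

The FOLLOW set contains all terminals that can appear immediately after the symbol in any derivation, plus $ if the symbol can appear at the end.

We compute FOLLOW(A) using the standard algorithm.
FOLLOW(S) starts with {$}.
FIRST(A) = {*, b}
FIRST(B) = {*}
FIRST(C) = {a, b}
FIRST(S) = {*, a, b}
FOLLOW(A) = {$, +}
FOLLOW(B) = {$, +, a, b}
FOLLOW(C) = {*, b}
FOLLOW(S) = {$}
Therefore, FOLLOW(A) = {$, +}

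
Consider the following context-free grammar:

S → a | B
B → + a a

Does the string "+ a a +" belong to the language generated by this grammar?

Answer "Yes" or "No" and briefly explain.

No - no valid derivation exists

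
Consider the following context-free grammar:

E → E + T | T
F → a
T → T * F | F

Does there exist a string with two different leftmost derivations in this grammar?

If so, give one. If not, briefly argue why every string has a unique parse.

No - every string in the language has a unique leftmost derivation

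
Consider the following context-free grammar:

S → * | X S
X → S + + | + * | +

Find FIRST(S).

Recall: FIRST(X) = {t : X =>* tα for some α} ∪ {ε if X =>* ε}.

We compute FIRST(S) using the standard algorithm.
FIRST(S) = {*, +}
FIRST(X) = {*, +}
Therefore, FIRST(S) = {*, +}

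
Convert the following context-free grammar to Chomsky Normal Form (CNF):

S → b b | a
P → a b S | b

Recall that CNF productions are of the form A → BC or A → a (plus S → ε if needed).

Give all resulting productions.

TB → b; S → a; TA → a; P → b; S → TB TB; P → TA X0; X0 → TB S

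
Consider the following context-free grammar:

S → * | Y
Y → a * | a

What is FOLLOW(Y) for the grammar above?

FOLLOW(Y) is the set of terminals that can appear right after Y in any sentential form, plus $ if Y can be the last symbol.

We compute FOLLOW(Y) using the standard algorithm.
FOLLOW(S) starts with {$}.
FIRST(S) = {*, a}
FIRST(Y) = {a}
FOLLOW(S) = {$}
FOLLOW(Y) = {$}
Therefore, FOLLOW(Y) = {$}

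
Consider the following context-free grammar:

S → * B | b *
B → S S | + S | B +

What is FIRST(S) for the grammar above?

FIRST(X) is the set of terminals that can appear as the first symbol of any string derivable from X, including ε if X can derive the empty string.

We compute FIRST(S) using the standard algorithm.
FIRST(B) = {*, +, b}
FIRST(S) = {*, b}
Therefore, FIRST(S) = {*, b}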